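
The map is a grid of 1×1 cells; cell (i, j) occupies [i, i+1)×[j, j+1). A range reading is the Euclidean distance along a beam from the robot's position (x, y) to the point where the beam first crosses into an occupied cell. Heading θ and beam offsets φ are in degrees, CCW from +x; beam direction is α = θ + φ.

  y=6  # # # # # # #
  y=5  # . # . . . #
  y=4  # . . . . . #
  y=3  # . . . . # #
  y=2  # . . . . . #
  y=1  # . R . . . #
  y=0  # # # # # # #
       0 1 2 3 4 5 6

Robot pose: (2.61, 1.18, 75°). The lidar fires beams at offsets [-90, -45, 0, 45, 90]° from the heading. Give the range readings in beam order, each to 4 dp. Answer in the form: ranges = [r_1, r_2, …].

ranges = [0.6955, 3.6400, 4.9900, 3.2200, 1.6668]

beam 1: φ=-90°, α=345°
  direction (0.9659, -0.2588); cell (2,1); t to first gridline: x 0.4038, y 0.6955 (then +1.0353 / +3.8637)
    (3,1) via x @ 0.4038
    (3,0) via y @ 0.6955  # hit
  → r_1 = 0.6955
beam 2: φ=-45°, α=30°
  direction (0.8660, 0.5000); cell (2,1); t to first gridline: x 0.4503, y 1.6400 (then +1.1547 / +2.0000)
    (3,1) via x @ 0.4503
    (4,1) via x @ 1.6050
    (4,2) via y @ 1.6400
    (5,2) via x @ 2.7597
    (5,3) via y @ 3.6400  # hit
  → r_2 = 3.6400
beam 3: φ=0°, α=75°
  direction (0.2588, 0.9659); cell (2,1); t to first gridline: x 1.5068, y 0.8489 (then +3.8637 / +1.0353)
    (2,2) via y @ 0.8489
    (3,2) via x @ 1.5068
    (3,3) via y @ 1.8842
    (3,4) via y @ 2.9195
    (3,5) via y @ 3.9548
    (3,6) via y @ 4.9900  # hit
  → r_3 = 4.9900
beam 4: φ=45°, α=120°
  direction (-0.5000, 0.8660); cell (2,1); t to first gridline: x 1.2200, y 0.9469 (then +2.0000 / +1.1547)
    (2,2) via y @ 0.9469
    (1,2) via x @ 1.2200
    (1,3) via y @ 2.1016
    (0,3) via x @ 3.2200  # hit
  → r_4 = 3.2200
beam 5: φ=90°, α=165°
  direction (-0.9659, 0.2588); cell (2,1); t to first gridline: x 0.6315, y 3.1682 (then +1.0353 / +3.8637)
    (1,1) via x @ 0.6315
    (0,1) via x @ 1.6668  # hit
  → r_5 = 1.6668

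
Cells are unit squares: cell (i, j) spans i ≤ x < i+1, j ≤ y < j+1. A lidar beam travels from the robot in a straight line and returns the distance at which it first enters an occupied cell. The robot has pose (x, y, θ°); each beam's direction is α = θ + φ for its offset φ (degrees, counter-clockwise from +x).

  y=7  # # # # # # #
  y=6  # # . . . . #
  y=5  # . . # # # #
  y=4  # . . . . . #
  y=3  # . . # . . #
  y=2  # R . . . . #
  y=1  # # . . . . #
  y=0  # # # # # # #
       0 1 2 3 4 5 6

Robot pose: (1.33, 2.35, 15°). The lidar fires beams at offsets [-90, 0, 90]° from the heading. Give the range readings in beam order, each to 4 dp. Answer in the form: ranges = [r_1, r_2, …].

beam 1: φ=-90°, α=285°
  direction (0.2588, -0.9659); cell (1,2); t to first gridline: x 2.5887, y 0.3623 (then +3.8637 / +1.0353)
    (1,1) via y @ 0.3623  # hit
  → r_1 = 0.3623
beam 2: φ=0°, α=15°
  direction (0.9659, 0.2588); cell (1,2); t to first gridline: x 0.6936, y 2.5114 (then +1.0353 / +3.8637)
    (2,2) via x @ 0.6936
    (3,2) via x @ 1.7289
    (3,3) via y @ 2.5114  # hit
  → r_2 = 2.5114
beam 3: φ=90°, α=105°
  direction (-0.2588, 0.9659); cell (1,2); t to first gridline: x 1.2750, y 0.6729 (then +3.8637 / +1.0353)
    (1,3) via y @ 0.6729
    (0,3) via x @ 1.2750  # hit
  → r_3 = 1.2750

ranges = [0.3623, 2.5114, 1.2750]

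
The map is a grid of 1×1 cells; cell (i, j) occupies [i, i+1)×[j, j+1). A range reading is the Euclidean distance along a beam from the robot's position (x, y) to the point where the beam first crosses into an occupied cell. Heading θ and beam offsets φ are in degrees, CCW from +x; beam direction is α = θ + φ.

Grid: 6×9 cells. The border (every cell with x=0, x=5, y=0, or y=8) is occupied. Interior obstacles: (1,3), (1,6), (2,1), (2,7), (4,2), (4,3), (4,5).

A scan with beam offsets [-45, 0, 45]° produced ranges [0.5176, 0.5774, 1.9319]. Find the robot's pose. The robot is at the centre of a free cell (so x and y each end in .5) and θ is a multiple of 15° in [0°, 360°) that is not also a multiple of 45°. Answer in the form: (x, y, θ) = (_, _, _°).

(x, y, θ) = (3.5, 3.5, 30°)

Candidates: 21 free-cell centres × 16 headings = 336 poses. Raycast each; keep the one whose scan matches to 4 dp.
  (4.5, 4.5, 345°): beam 1 = 0.5774 ≠ 0.5176 ✗
  (3.5, 2.5, 15°): beam 1 = 0.5774 ≠ 0.5176 ✗
  (4.5, 7.5, 105°): beam 1 = 0.5774 ≠ 0.5176 ✗
  …
  (3.5, 3.5, 30°): r_1=0.5176, r_2=0.5774, r_3=1.9319 — all match ✓
Unique over the lattice → pose = (3.5, 3.5, 30°).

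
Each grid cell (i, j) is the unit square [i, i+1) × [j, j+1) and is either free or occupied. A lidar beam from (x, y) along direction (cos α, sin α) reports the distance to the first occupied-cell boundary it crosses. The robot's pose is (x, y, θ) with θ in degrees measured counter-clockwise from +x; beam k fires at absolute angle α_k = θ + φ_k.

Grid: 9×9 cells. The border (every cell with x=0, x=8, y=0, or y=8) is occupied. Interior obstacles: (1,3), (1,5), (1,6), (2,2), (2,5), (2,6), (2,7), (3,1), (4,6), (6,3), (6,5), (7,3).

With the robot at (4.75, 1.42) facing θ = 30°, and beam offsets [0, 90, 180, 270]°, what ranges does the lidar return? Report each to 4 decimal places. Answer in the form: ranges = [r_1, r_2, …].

beam 1: φ=0°, α=30°
  dir = (cos 30°, sin 30°) = (0.8660, 0.5000); from cell (4,1)
  next x-line at t=0.2887, next y-line at t=1.1600; Δt_x=1.1547, Δt_y=2.0000
    x: enter (5,1) at t=0.2887
    y: enter (5,2) at t=1.1600
    x: enter (6,2) at t=1.4434
    x: enter (7,2) at t=2.5981
    y: enter (7,3) at t=3.1600 ← occupied
  → r_1 = 3.1600
beam 2: φ=90°, α=120°
  dir = (cos 120°, sin 120°) = (-0.5000, 0.8660); from cell (4,1)
  next x-line at t=1.5000, next y-line at t=0.6697; Δt_x=2.0000, Δt_y=1.1547
    y: enter (4,2) at t=0.6697
    x: enter (3,2) at t=1.5000
    y: enter (3,3) at t=1.8244
    y: enter (3,4) at t=2.9791
    x: enter (2,4) at t=3.5000
    y: enter (2,5) at t=4.1338 ← occupied
  → r_2 = 4.1338
beam 3: φ=180°, α=210°
  dir = (cos 210°, sin 210°) = (-0.8660, -0.5000); from cell (4,1)
  next x-line at t=0.8660, next y-line at t=0.8400; Δt_x=1.1547, Δt_y=2.0000
    y: enter (4,0) at t=0.8400 ← occupied
  → r_3 = 0.8400
beam 4: φ=270°, α=300°
  dir = (cos 300°, sin 300°) = (0.5000, -0.8660); from cell (4,1)
  next x-line at t=0.5000, next y-line at t=0.4850; Δt_x=2.0000, Δt_y=1.1547
    y: enter (4,0) at t=0.4850 ← occupied
  → r_4 = 0.4850

ranges = [3.1600, 4.1338, 0.8400, 0.4850]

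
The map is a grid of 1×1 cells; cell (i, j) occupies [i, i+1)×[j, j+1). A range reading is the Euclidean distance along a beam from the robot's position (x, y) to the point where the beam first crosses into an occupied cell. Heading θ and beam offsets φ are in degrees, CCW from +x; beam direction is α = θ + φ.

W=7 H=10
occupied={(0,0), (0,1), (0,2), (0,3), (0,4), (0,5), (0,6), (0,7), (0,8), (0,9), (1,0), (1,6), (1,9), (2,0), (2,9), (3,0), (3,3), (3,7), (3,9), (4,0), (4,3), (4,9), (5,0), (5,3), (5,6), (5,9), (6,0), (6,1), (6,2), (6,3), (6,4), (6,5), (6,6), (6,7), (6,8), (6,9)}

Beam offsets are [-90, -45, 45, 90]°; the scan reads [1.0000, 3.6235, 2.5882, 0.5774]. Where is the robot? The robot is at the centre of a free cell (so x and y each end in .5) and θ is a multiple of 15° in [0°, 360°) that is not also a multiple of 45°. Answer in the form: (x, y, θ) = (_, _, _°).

(x, y, θ) = (4.5, 6.5, 240°)

Candidates: 34 free-cell centres × 16 headings = 544 poses. Raycast each; keep the one whose scan matches to 4 dp.
  (4.5, 2.5, 240°): beam 3 = 1.5529 ≠ 2.5882 ✗
  (2.5, 7.5, 30°): beam 1 = 4.0415 ≠ 1.0000 ✗
  (3.5, 1.5, 345°): beam 1 = 0.5176 ≠ 1.0000 ✗
  (1.5, 3.5, 75°): beam 1 = 1.5529 ≠ 1.0000 ✗
  (3.5, 1.5, 15°): beam 1 = 0.5176 ≠ 1.0000 ✗
  …
  (4.5, 6.5, 240°): r_1=1.0000, r_2=3.6235, r_3=2.5882, r_4=0.5774 — all match ✓
Only this pose fits every beam.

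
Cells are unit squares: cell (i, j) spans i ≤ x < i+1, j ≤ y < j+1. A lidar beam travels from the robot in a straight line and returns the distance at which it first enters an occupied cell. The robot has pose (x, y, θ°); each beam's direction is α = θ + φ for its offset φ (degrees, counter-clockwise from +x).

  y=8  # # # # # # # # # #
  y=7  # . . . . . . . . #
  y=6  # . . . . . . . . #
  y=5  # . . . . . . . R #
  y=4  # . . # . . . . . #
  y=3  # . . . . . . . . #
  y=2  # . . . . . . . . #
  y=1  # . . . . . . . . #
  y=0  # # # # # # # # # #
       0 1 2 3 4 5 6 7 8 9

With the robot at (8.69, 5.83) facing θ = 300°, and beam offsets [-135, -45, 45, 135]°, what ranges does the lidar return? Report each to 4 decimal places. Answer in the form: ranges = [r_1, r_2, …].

ranges = [7.9613, 5.0004, 0.3209, 1.1977]

beam 1: φ=-135°, α=165°
  dir = (cos 165°, sin 165°) = (-0.9659, 0.2588); from cell (8,5)
  next x-line at t=0.7143, next y-line at t=0.6568; Δt_x=1.0353, Δt_y=3.8637
    y: enter (8,6) at t=0.6568
    x: enter (7,6) at t=0.7143
    x: enter (6,6) at t=1.7496
    x: enter (5,6) at t=2.7849
    x: enter (4,6) at t=3.8202
    y: enter (4,7) at t=4.5205
    x: enter (3,7) at t=4.8554
    x: enter (2,7) at t=5.8907
    x: enter (1,7) at t=6.9260
    x: enter (0,7) at t=7.9613 ← occupied
  → r_1 = 7.9613
beam 2: φ=-45°, α=255°
  dir = (cos 255°, sin 255°) = (-0.2588, -0.9659); from cell (8,5)
  next x-line at t=2.6660, next y-line at t=0.8593; Δt_x=3.8637, Δt_y=1.0353
    y: enter (8,4) at t=0.8593
    y: enter (8,3) at t=1.8946
    x: enter (7,3) at t=2.6660
    y: enter (7,2) at t=2.9298
    y: enter (7,1) at t=3.9651
    y: enter (7,0) at t=5.0004 ← occupied
  → r_2 = 5.0004
beam 3: φ=45°, α=345°
  dir = (cos 345°, sin 345°) = (0.9659, -0.2588); from cell (8,5)
  next x-line at t=0.3209, next y-line at t=3.2069; Δt_x=1.0353, Δt_y=3.8637
    x: enter (9,5) at t=0.3209 ← occupied
  → r_3 = 0.3209
beam 4: φ=135°, α=75°
  dir = (cos 75°, sin 75°) = (0.2588, 0.9659); from cell (8,5)
  next x-line at t=1.1977, next y-line at t=0.1760; Δt_x=3.8637, Δt_y=1.0353
    y: enter (8,6) at t=0.1760
    x: enter (9,6) at t=1.1977 ← occupied
  → r_4 = 1.1977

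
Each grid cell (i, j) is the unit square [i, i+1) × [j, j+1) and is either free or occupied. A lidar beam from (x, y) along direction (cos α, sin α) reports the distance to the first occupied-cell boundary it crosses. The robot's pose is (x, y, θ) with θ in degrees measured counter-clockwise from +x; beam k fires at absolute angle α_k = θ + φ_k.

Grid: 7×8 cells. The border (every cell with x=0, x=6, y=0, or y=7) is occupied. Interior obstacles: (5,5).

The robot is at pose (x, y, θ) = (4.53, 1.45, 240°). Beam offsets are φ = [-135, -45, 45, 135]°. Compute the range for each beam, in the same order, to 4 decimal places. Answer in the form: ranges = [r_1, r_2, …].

ranges = [5.7458, 1.7387, 0.4659, 1.5219]

beam 1: φ=-135°, α=105°
  dir = (cos 105°, sin 105°) = (-0.2588, 0.9659); from cell (4,1)
  next x-line at t=2.0478, next y-line at t=0.5694; Δt_x=3.8637, Δt_y=1.0353
    y: enter (4,2) at t=0.5694
    y: enter (4,3) at t=1.6047
    x: enter (3,3) at t=2.0478
    y: enter (3,4) at t=2.6400
    y: enter (3,5) at t=3.6752
    y: enter (3,6) at t=4.7105
    y: enter (3,7) at t=5.7458 ← occupied
  → r_1 = 5.7458
beam 2: φ=-45°, α=195°
  dir = (cos 195°, sin 195°) = (-0.9659, -0.2588); from cell (4,1)
  next x-line at t=0.5487, next y-line at t=1.7387; Δt_x=1.0353, Δt_y=3.8637
    x: enter (3,1) at t=0.5487
    x: enter (2,1) at t=1.5840
    y: enter (2,0) at t=1.7387 ← occupied
  → r_2 = 1.7387
beam 3: φ=45°, α=285°
  dir = (cos 285°, sin 285°) = (0.2588, -0.9659); from cell (4,1)
  next x-line at t=1.8159, next y-line at t=0.4659; Δt_x=3.8637, Δt_y=1.0353
    y: enter (4,0) at t=0.4659 ← occupied
  → r_3 = 0.4659
beam 4: φ=135°, α=15°
  dir = (cos 15°, sin 15°) = (0.9659, 0.2588); from cell (4,1)
  next x-line at t=0.4866, next y-line at t=2.1250; Δt_x=1.0353, Δt_y=3.8637
    x: enter (5,1) at t=0.4866
    x: enter (6,1) at t=1.5219 ← occupied
  → r_4 = 1.5219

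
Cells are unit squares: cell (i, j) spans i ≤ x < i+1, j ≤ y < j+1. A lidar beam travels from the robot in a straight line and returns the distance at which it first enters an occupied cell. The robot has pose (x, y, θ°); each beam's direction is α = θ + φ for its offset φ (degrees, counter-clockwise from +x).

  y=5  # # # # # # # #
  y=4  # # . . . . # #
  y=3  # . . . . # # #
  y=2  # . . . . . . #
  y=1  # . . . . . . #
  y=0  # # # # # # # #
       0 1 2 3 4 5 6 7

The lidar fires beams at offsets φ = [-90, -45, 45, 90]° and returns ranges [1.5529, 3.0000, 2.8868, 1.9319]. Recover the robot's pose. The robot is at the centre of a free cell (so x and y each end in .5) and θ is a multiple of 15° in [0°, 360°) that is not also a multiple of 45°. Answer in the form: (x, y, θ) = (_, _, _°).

(x, y, θ) = (2.5, 2.5, 15°)

Enumerate (i+0.5, j+0.5, θ) over the 20 free cells and 16 admissible headings. For each, cast all 4 beams and compare to the given ranges.
  (2.5, 3.5, 75°): beam 1 = 4.6587 ≠ 1.5529 ✗
  (3.5, 2.5, 210°): beam 1 = 2.8868 ≠ 1.5529 ✗
  (5.5, 2.5, 30°): beam 1 = 1.7321 ≠ 1.5529 ✗
  (5.5, 4.5, 285°): beam 1 = 4.6587 ≠ 1.5529 ✗
  …
  (2.5, 2.5, 15°): r_1=1.5529, r_2=3.0000, r_3=2.8868, r_4=1.9319 — all match ✓
Only this pose fits every beam.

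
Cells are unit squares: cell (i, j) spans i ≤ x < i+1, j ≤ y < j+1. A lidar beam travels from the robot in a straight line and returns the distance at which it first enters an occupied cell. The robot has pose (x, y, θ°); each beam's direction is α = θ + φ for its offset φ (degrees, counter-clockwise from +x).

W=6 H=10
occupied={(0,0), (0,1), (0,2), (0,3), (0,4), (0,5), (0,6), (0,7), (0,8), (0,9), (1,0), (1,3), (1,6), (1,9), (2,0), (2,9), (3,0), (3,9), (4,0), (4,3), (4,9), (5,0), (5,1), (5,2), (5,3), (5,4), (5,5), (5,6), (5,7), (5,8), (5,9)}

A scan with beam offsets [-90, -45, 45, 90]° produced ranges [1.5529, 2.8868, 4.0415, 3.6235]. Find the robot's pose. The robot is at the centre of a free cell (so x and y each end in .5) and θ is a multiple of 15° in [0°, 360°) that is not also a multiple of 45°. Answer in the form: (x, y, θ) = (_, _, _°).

(x, y, θ) = (3.5, 7.5, 195°)

Candidates: 29 free-cell centres × 16 headings = 464 poses. Raycast each; keep the one whose scan matches to 4 dp.
  (3.5, 7.5, 300°): beam 1 = 1.7321 ≠ 1.5529 ✗
  (1.5, 8.5, 300°): beam 1 = 0.5774 ≠ 1.5529 ✗
  (1.5, 7.5, 120°): beam 1 = 3.0000 ≠ 1.5529 ✗
  (2.5, 4.5, 240°): beam 1 = 1.7321 ≠ 1.5529 ✗
  …
  (3.5, 7.5, 195°): r_1=1.5529, r_2=2.8868, r_3=4.0415, r_4=3.6235 — all match ✓
Unique over the lattice → pose = (3.5, 7.5, 195°).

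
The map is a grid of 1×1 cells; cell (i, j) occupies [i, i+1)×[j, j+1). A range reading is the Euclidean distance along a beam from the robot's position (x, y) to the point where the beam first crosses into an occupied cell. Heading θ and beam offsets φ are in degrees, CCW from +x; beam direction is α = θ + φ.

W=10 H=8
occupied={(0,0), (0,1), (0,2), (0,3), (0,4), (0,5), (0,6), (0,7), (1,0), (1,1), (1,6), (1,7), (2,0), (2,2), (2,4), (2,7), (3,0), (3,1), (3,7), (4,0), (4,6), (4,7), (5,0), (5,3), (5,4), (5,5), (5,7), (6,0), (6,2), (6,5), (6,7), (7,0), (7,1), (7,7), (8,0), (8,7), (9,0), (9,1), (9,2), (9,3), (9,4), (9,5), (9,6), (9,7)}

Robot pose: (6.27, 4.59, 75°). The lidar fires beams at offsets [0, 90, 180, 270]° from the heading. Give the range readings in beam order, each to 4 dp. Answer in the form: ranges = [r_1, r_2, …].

beam 1: φ=0°, α=75°
  cosα=0.2588 sinα=0.9659 | (6,4) | tMaxX 2.8205 tMaxY 0.4245 | tΔX 3.8637 tΔY 1.0353
    t=0.4245 [y] (6,5) — stop
  → r_1 = 0.4245
beam 2: φ=90°, α=165°
  cosα=-0.9659 sinα=0.2588 | (6,4) | tMaxX 0.2795 tMaxY 1.5841 | tΔX 1.0353 tΔY 3.8637
    t=0.2795 [x] (5,4) — stop
  → r_2 = 0.2795
beam 3: φ=180°, α=255°
  cosα=-0.2588 sinα=-0.9659 | (6,4) | tMaxX 1.0432 tMaxY 0.6108 | tΔX 3.8637 tΔY 1.0353
    t=0.6108 [y] (6,3)
    t=1.0432 [x] (5,3) — stop
  → r_3 = 1.0432
beam 4: φ=270°, α=345°
  cosα=0.9659 sinα=-0.2588 | (6,4) | tMaxX 0.7558 tMaxY 2.2796 | tΔX 1.0353 tΔY 3.8637
    t=0.7558 [x] (7,4)
    t=1.7910 [x] (8,4)
    t=2.2796 [y] (8,3)
    t=2.8263 [x] (9,3) — stop
  → r_4 = 2.8263

ranges = [0.4245, 0.2795, 1.0432, 2.8263]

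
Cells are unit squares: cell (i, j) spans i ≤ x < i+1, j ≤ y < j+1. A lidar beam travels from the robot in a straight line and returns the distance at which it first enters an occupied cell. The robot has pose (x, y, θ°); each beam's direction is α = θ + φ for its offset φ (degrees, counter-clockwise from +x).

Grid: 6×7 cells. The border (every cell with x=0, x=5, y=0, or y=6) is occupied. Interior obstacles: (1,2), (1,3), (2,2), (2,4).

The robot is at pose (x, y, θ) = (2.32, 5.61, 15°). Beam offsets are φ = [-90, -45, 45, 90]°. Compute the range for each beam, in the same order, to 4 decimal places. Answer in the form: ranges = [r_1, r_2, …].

beam 1: φ=-90°, α=285°
  dir = (cos 285°, sin 285°) = (0.2588, -0.9659); from cell (2,5)
  next x-line at t=2.6273, next y-line at t=0.6315; Δt_x=3.8637, Δt_y=1.0353
    y: enter (2,4) at t=0.6315 ← occupied
  → r_1 = 0.6315
beam 2: φ=-45°, α=330°
  dir = (cos 330°, sin 330°) = (0.8660, -0.5000); from cell (2,5)
  next x-line at t=0.7852, next y-line at t=1.2200; Δt_x=1.1547, Δt_y=2.0000
    x: enter (3,5) at t=0.7852
    y: enter (3,4) at t=1.2200
    x: enter (4,4) at t=1.9399
    x: enter (5,4) at t=3.0946 ← occupied
  → r_2 = 3.0946
beam 3: φ=45°, α=60°
  dir = (cos 60°, sin 60°) = (0.5000, 0.8660); from cell (2,5)
  next x-line at t=1.3600, next y-line at t=0.4503; Δt_x=2.0000, Δt_y=1.1547
    y: enter (2,6) at t=0.4503 ← occupied
  → r_3 = 0.4503
beam 4: φ=90°, α=105°
  dir = (cos 105°, sin 105°) = (-0.2588, 0.9659); from cell (2,5)
  next x-line at t=1.2364, next y-line at t=0.4038; Δt_x=3.8637, Δt_y=1.0353
    y: enter (2,6) at t=0.4038 ← occupied
  → r_4 = 0.4038

ranges = [0.6315, 3.0946, 0.4503, 0.4038]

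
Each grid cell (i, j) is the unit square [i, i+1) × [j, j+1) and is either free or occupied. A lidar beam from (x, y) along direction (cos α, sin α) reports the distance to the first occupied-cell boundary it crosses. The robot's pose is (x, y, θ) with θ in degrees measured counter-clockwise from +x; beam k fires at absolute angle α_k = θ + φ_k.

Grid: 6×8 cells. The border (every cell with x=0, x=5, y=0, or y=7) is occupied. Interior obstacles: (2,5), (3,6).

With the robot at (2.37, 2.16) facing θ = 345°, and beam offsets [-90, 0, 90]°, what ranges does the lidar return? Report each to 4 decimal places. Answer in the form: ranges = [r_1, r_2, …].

ranges = [1.2009, 2.7228, 3.9755]

beam 1: φ=-90°, α=255°
  cosα=-0.2588 sinα=-0.9659 | (2,2) | tMaxX 1.4296 tMaxY 0.1656 | tΔX 3.8637 tΔY 1.0353
    t=0.1656 [y] (2,1)
    t=1.2009 [y] (2,0) — stop
  → r_1 = 1.2009
beam 2: φ=0°, α=345°
  cosα=0.9659 sinα=-0.2588 | (2,2) | tMaxX 0.6522 tMaxY 0.6182 | tΔX 1.0353 tΔY 3.8637
    t=0.6182 [y] (2,1)
    t=0.6522 [x] (3,1)
    t=1.6875 [x] (4,1)
    t=2.7228 [x] (5,1) — stop
  → r_2 = 2.7228
beam 3: φ=90°, α=75°
  cosα=0.2588 sinα=0.9659 | (2,2) | tMaxX 2.4341 tMaxY 0.8696 | tΔX 3.8637 tΔY 1.0353
    t=0.8696 [y] (2,3)
    t=1.9049 [y] (2,4)
    t=2.4341 [x] (3,4)
    t=2.9402 [y] (3,5)
    t=3.9755 [y] (3,6) — stop
  → r_3 = 3.9755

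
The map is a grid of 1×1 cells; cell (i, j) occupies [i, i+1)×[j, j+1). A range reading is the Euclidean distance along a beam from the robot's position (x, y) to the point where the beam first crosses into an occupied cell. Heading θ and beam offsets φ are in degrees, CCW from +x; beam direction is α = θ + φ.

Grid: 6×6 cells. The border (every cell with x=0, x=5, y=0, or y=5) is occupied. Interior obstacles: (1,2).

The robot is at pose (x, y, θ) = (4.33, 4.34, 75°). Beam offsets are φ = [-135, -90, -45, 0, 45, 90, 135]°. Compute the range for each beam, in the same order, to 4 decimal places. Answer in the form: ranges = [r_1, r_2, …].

beam 1: φ=-135°, α=300°
  dir = (cos 300°, sin 300°) = (0.5000, -0.8660); from cell (4,4)
  next x-line at t=1.3400, next y-line at t=0.3926; Δt_x=2.0000, Δt_y=1.1547
    y: enter (4,3) at t=0.3926
    x: enter (5,3) at t=1.3400 ← occupied
  → r_1 = 1.3400
beam 2: φ=-90°, α=345°
  dir = (cos 345°, sin 345°) = (0.9659, -0.2588); from cell (4,4)
  next x-line at t=0.6936, next y-line at t=1.3137; Δt_x=1.0353, Δt_y=3.8637
    x: enter (5,4) at t=0.6936 ← occupied
  → r_2 = 0.6936
beam 3: φ=-45°, α=30°
  dir = (cos 30°, sin 30°) = (0.8660, 0.5000); from cell (4,4)
  next x-line at t=0.7736, next y-line at t=1.3200; Δt_x=1.1547, Δt_y=2.0000
    x: enter (5,4) at t=0.7736 ← occupied
  → r_3 = 0.7736
beam 4: φ=0°, α=75°
  dir = (cos 75°, sin 75°) = (0.2588, 0.9659); from cell (4,4)
  next x-line at t=2.5887, next y-line at t=0.6833; Δt_x=3.8637, Δt_y=1.0353
    y: enter (4,5) at t=0.6833 ← occupied
  → r_4 = 0.6833
beam 5: φ=45°, α=120°
  dir = (cos 120°, sin 120°) = (-0.5000, 0.8660); from cell (4,4)
  next x-line at t=0.6600, next y-line at t=0.7621; Δt_x=2.0000, Δt_y=1.1547
    x: enter (3,4) at t=0.6600
    y: enter (3,5) at t=0.7621 ← occupied
  → r_5 = 0.7621
beam 6: φ=90°, α=165°
  dir = (cos 165°, sin 165°) = (-0.9659, 0.2588); from cell (4,4)
  next x-line at t=0.3416, next y-line at t=2.5500; Δt_x=1.0353, Δt_y=3.8637
    x: enter (3,4) at t=0.3416
    x: enter (2,4) at t=1.3769
    x: enter (1,4) at t=2.4122
    y: enter (1,5) at t=2.5500 ← occupied
  → r_6 = 2.5500
beam 7: φ=135°, α=210°
  dir = (cos 210°, sin 210°) = (-0.8660, -0.5000); from cell (4,4)
  next x-line at t=0.3811, next y-line at t=0.6800; Δt_x=1.1547, Δt_y=2.0000
    x: enter (3,4) at t=0.3811
    y: enter (3,3) at t=0.6800
    x: enter (2,3) at t=1.5358
    y: enter (2,2) at t=2.6800
    x: enter (1,2) at t=2.6905 ← occupied
  → r_7 = 2.6905

ranges = [1.3400, 0.6936, 0.7736, 0.6833, 0.7621, 2.5500, 2.6905]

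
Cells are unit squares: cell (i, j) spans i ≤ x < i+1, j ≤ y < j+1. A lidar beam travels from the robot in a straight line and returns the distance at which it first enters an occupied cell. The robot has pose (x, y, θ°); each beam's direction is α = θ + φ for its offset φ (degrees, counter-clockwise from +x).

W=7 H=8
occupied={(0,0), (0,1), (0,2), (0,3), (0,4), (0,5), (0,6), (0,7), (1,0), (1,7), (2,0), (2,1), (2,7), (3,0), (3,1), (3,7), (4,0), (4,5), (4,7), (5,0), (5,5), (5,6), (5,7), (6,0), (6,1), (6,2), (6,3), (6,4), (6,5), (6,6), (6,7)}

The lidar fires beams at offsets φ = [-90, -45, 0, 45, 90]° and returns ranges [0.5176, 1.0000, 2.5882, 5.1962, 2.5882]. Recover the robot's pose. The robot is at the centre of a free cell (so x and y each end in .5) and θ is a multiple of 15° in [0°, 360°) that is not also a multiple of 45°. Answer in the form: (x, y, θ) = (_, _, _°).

Candidates: 25 free-cell centres × 16 headings = 400 poses. Raycast each; keep the one whose scan matches to 4 dp.
  (1.5, 5.5, 150°): beam 1 = 1.7321 ≠ 0.5176 ✗
  (2.5, 2.5, 345°): beam 2 = 0.5774 ≠ 1.0000 ✗
  (1.5, 2.5, 240°): beam 1 = 0.5774 ≠ 0.5176 ✗
  (3.5, 3.5, 30°): beam 1 = 2.8868 ≠ 0.5176 ✗
  …
  (1.5, 4.5, 285°): r_1=0.5176, r_2=1.0000, r_3=2.5882, r_4=5.1962, r_5=2.5882 — all match ✓
No second candidate reproduces the full scan.

(x, y, θ) = (1.5, 4.5, 285°)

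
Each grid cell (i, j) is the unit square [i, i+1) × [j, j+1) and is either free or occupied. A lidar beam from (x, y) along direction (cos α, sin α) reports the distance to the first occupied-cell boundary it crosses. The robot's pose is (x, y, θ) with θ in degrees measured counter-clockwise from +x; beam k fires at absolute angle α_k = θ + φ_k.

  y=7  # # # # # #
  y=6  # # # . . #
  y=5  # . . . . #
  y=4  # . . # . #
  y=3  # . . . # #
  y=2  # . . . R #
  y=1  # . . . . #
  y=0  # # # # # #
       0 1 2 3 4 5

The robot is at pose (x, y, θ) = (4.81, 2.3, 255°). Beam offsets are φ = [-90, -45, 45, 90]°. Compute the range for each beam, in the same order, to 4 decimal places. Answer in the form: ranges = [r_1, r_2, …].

ranges = [3.9444, 2.6000, 0.3800, 0.1967]

beam 1: φ=-90°, α=165°
  d=(-0.9659,0.2588)  start (4,2)  tX=0.8386 tY=2.7046  stride 1/|dx|=1.0353 1/|dy|=3.8637
    cross x-line → (3,2), t=0.8386
    cross x-line → (2,2), t=1.8738
    cross y-line → (2,3), t=2.7046
    cross x-line → (1,3), t=2.9091
    cross x-line → (0,3), t=3.9444 (wall)
  → r_1 = 3.9444
beam 2: φ=-45°, α=210°
  d=(-0.8660,-0.5000)  start (4,2)  tX=0.9353 tY=0.6000  stride 1/|dx|=1.1547 1/|dy|=2.0000
    cross y-line → (4,1), t=0.6000
    cross x-line → (3,1), t=0.9353
    cross x-line → (2,1), t=2.0900
    cross y-line → (2,0), t=2.6000 (wall)
  → r_2 = 2.6000
beam 3: φ=45°, α=300°
  d=(0.5000,-0.8660)  start (4,2)  tX=0.3800 tY=0.3464  stride 1/|dx|=2.0000 1/|dy|=1.1547
    cross y-line → (4,1), t=0.3464
    cross x-line → (5,1), t=0.3800 (wall)
  → r_3 = 0.3800
beam 4: φ=90°, α=345°
  d=(0.9659,-0.2588)  start (4,2)  tX=0.1967 tY=1.1591  stride 1/|dx|=1.0353 1/|dy|=3.8637
    cross x-line → (5,2), t=0.1967 (wall)
  → r_4 = 0.1967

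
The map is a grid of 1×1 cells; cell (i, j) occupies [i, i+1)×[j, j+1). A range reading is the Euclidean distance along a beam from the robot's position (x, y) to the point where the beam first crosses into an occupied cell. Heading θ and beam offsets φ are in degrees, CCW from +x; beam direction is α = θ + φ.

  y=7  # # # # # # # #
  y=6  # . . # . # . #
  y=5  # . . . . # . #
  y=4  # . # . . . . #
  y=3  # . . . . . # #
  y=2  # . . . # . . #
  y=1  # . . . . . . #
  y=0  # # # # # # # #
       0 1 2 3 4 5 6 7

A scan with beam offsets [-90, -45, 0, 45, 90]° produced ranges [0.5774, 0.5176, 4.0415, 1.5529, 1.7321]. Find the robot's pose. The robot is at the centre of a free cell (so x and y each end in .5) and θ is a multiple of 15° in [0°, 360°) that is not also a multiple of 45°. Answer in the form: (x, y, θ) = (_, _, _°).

(x, y, θ) = (6.5, 2.5, 150°)

Candidates: 30 free-cell centres × 16 headings = 480 poses. Raycast each; keep the one whose scan matches to 4 dp.
  (4.5, 1.5, 255°): beam 1 = 3.6235 ≠ 0.5774 ✗
  (1.5, 5.5, 195°): beam 1 = 1.5529 ≠ 0.5774 ✗
  (2.5, 3.5, 150°): beam 3 = 1.7321 ≠ 4.0415 ✗
  …
  (6.5, 2.5, 150°): r_1=0.5774, r_2=0.5176, r_3=4.0415, r_4=1.5529, r_5=1.7321 — all match ✓
No second candidate reproduces the full scan.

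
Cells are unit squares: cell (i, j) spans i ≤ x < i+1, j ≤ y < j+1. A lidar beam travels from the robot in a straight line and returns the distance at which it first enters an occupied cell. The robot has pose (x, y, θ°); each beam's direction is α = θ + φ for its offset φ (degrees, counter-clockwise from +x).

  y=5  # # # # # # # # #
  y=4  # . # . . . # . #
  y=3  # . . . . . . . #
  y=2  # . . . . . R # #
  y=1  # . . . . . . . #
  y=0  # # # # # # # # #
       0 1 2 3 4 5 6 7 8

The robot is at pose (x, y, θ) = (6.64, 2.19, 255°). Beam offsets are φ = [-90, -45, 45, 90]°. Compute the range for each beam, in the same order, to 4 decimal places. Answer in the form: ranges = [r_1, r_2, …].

beam 1: φ=-90°, α=165°
  direction (-0.9659, 0.2588); cell (6,2); t to first gridline: x 0.6626, y 3.1296 (then +1.0353 / +3.8637)
    (5,2) via x @ 0.6626
    (4,2) via x @ 1.6979
    (3,2) via x @ 2.7331
    (3,3) via y @ 3.1296
    (2,3) via x @ 3.7684
    (1,3) via x @ 4.8037
    (0,3) via x @ 5.8390  # hit
  → r_1 = 5.8390
beam 2: φ=-45°, α=210°
  direction (-0.8660, -0.5000); cell (6,2); t to first gridline: x 0.7390, y 0.3800 (then +1.1547 / +2.0000)
    (6,1) via y @ 0.3800
    (5,1) via x @ 0.7390
    (4,1) via x @ 1.8937
    (4,0) via y @ 2.3800  # hit
  → r_2 = 2.3800
beam 3: φ=45°, α=300°
  direction (0.5000, -0.8660); cell (6,2); t to first gridline: x 0.7200, y 0.2194 (then +2.0000 / +1.1547)
    (6,1) via y @ 0.2194
    (7,1) via x @ 0.7200
    (7,0) via y @ 1.3741  # hit
  → r_3 = 1.3741
beam 4: φ=90°, α=345°
  direction (0.9659, -0.2588); cell (6,2); t to first gridline: x 0.3727, y 0.7341 (then +1.0353 / +3.8637)
    (7,2) via x @ 0.3727  # hit
  → r_4 = 0.3727

ranges = [5.8390, 2.3800, 1.3741, 0.3727]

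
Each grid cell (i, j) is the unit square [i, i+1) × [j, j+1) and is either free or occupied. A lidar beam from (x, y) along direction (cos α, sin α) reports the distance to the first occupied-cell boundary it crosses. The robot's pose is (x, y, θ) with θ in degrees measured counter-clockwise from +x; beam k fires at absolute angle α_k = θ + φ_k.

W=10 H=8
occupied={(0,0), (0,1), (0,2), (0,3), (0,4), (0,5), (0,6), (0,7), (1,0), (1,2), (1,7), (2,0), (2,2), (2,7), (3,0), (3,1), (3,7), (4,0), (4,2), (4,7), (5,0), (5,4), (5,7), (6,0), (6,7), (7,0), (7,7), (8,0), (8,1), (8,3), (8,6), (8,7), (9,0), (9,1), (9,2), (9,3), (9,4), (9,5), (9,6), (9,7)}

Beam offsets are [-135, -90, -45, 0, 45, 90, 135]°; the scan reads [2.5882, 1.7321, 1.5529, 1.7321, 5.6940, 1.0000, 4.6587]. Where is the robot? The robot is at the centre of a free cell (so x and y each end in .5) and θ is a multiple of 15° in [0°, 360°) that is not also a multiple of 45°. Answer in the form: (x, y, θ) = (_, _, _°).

Enumerate (i+0.5, j+0.5, θ) over the 40 free cells and 16 admissible headings. For each, cast all 7 beams and compare to the given ranges.
  (1.5, 3.5, 240°): beam 1 = 1.9319 ≠ 2.5882 ✗
  (4.5, 5.5, 165°): beam 1 = 3.0000 ≠ 2.5882 ✗
  (2.5, 5.5, 210°): beam 1 = 1.5529 ≠ 2.5882 ✗
  …
  (6.5, 5.5, 120°): r_1=2.5882, r_2=1.7321, r_3=1.5529, r_4=1.7321, r_5=5.6940, r_6=1.0000, r_7=4.6587 — all match ✓
No second candidate reproduces the full scan.

(x, y, θ) = (6.5, 5.5, 120°)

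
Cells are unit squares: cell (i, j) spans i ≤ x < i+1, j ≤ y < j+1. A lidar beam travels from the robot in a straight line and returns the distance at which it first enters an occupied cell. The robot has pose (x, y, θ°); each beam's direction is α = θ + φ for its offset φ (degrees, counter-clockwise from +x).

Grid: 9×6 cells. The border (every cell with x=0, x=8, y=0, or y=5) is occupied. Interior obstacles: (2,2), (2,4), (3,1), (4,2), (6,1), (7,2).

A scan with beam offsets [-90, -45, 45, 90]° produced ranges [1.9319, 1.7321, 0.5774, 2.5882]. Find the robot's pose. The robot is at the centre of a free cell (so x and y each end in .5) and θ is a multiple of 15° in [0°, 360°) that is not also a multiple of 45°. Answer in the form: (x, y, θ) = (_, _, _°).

(x, y, θ) = (4.5, 3.5, 255°)

Candidates: 22 free-cell centres × 16 headings = 352 poses. Raycast each; keep the one whose scan matches to 4 dp.
  (3.5, 2.5, 105°): beam 1 = 0.5176 ≠ 1.9319 ✗
  (1.5, 4.5, 195°): beam 1 = 0.5176 ≠ 1.9319 ✗
  (1.5, 3.5, 210°): beam 1 = 1.0000 ≠ 1.9319 ✗
  …
  (4.5, 3.5, 255°): r_1=1.9319, r_2=1.7321, r_3=0.5774, r_4=2.5882 — all match ✓
No second candidate reproduces the full scan.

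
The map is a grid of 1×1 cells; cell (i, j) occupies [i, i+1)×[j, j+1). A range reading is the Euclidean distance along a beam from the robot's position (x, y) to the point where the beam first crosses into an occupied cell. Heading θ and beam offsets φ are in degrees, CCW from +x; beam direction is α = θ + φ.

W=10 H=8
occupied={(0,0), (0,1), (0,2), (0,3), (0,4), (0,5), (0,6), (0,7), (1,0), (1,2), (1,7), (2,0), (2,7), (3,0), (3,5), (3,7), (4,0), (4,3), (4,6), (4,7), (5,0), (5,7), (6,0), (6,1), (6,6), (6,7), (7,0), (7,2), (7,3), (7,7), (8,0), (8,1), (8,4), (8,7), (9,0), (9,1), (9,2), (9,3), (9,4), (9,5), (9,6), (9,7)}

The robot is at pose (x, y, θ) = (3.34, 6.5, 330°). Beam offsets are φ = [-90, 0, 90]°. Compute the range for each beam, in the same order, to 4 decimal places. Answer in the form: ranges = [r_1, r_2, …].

beam 1: φ=-90°, α=240°
  direction (-0.5000, -0.8660); cell (3,6); t to first gridline: x 0.6800, y 0.5774 (then +2.0000 / +1.1547)
    (3,5) via y @ 0.5774  # hit
  → r_1 = 0.5774
beam 2: φ=0°, α=330°
  direction (0.8660, -0.5000); cell (3,6); t to first gridline: x 0.7621, y 1.0000 (then +1.1547 / +2.0000)
    (4,6) via x @ 0.7621  # hit
  → r_2 = 0.7621
beam 3: φ=90°, α=60°
  direction (0.5000, 0.8660); cell (3,6); t to first gridline: x 1.3200, y 0.5774 (then +2.0000 / +1.1547)
    (3,7) via y @ 0.5774  # hit
  → r_3 = 0.5774

ranges = [0.5774, 0.7621, 0.5774]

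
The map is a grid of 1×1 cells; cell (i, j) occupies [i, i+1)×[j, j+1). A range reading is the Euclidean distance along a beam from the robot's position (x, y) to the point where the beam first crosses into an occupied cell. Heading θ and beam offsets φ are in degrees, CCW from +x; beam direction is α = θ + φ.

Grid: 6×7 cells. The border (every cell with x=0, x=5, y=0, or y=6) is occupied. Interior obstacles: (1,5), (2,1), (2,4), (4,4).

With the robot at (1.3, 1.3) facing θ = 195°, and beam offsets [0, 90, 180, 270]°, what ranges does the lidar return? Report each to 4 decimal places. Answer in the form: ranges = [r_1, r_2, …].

beam 1: φ=0°, α=195°
  cosα=-0.9659 sinα=-0.2588 | (1,1) | tMaxX 0.3106 tMaxY 1.1591 | tΔX 1.0353 tΔY 3.8637
    t=0.3106 [x] (0,1) — stop
  → r_1 = 0.3106
beam 2: φ=90°, α=285°
  cosα=0.2588 sinα=-0.9659 | (1,1) | tMaxX 2.7046 tMaxY 0.3106 | tΔX 3.8637 tΔY 1.0353
    t=0.3106 [y] (1,0) — stop
  → r_2 = 0.3106
beam 3: φ=180°, α=15°
  cosα=0.9659 sinα=0.2588 | (1,1) | tMaxX 0.7247 tMaxY 2.7046 | tΔX 1.0353 tΔY 3.8637
    t=0.7247 [x] (2,1) — stop
  → r_3 = 0.7247
beam 4: φ=270°, α=105°
  cosα=-0.2588 sinα=0.9659 | (1,1) | tMaxX 1.1591 tMaxY 0.7247 | tΔX 3.8637 tΔY 1.0353
    t=0.7247 [y] (1,2)
    t=1.1591 [x] (0,2) — stop
  → r_4 = 1.1591

ranges = [0.3106, 0.3106, 0.7247, 1.1591]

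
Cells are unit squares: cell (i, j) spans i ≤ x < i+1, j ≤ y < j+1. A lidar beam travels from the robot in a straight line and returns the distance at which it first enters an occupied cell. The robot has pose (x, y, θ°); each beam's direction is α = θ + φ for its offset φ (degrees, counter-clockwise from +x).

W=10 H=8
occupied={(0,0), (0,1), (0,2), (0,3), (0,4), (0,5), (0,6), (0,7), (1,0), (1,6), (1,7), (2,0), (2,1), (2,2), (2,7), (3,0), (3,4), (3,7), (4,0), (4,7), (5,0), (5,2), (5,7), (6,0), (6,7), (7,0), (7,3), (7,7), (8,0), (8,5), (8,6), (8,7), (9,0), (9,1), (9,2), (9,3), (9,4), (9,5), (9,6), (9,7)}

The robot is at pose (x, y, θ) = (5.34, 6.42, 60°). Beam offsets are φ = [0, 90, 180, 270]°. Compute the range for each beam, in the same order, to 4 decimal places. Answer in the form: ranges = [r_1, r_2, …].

beam 1: φ=0°, α=60°
  dir = (cos 60°, sin 60°) = (0.5000, 0.8660); from cell (5,6)
  next x-line at t=1.3200, next y-line at t=0.6697; Δt_x=2.0000, Δt_y=1.1547
    y: enter (5,7) at t=0.6697 ← occupied
  → r_1 = 0.6697
beam 2: φ=90°, α=150°
  dir = (cos 150°, sin 150°) = (-0.8660, 0.5000); from cell (5,6)
  next x-line at t=0.3926, next y-line at t=1.1600; Δt_x=1.1547, Δt_y=2.0000
    x: enter (4,6) at t=0.3926
    y: enter (4,7) at t=1.1600 ← occupied
  → r_2 = 1.1600
beam 3: φ=180°, α=240°
  dir = (cos 240°, sin 240°) = (-0.5000, -0.8660); from cell (5,6)
  next x-line at t=0.6800, next y-line at t=0.4850; Δt_x=2.0000, Δt_y=1.1547
    y: enter (5,5) at t=0.4850
    x: enter (4,5) at t=0.6800
    y: enter (4,4) at t=1.6397
    x: enter (3,4) at t=2.6800 ← occupied
  → r_3 = 2.6800
beam 4: φ=270°, α=330°
  dir = (cos 330°, sin 330°) = (0.8660, -0.5000); from cell (5,6)
  next x-line at t=0.7621, next y-line at t=0.8400; Δt_x=1.1547, Δt_y=2.0000
    x: enter (6,6) at t=0.7621
    y: enter (6,5) at t=0.8400
    x: enter (7,5) at t=1.9168
    y: enter (7,4) at t=2.8400
    x: enter (8,4) at t=3.0715
    x: enter (9,4) at t=4.2262 ← occupied
  → r_4 = 4.2262

ranges = [0.6697, 1.1600, 2.6800, 4.2262]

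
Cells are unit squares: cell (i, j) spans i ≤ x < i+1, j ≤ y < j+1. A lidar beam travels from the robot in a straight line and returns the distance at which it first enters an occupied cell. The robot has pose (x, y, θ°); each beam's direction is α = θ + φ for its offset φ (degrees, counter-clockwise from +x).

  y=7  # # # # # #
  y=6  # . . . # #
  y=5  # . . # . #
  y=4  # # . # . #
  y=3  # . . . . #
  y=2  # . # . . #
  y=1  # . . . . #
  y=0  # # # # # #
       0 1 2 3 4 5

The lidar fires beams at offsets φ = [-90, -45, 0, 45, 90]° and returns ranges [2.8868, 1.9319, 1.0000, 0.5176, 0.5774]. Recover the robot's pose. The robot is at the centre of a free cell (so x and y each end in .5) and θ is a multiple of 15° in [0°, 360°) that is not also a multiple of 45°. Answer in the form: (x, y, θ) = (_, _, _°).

(x, y, θ) = (4.5, 1.5, 210°)

Enumerate (i+0.5, j+0.5, θ) over the 19 free cells and 16 admissible headings. For each, cast all 5 beams and compare to the given ranges.
  (2.5, 4.5, 300°): beam 1 = 0.5774 ≠ 2.8868 ✗
  (4.5, 5.5, 255°): beam 1 = 0.5176 ≠ 2.8868 ✗
  (1.5, 3.5, 210°): beam 1 = 0.5774 ≠ 2.8868 ✗
  …
  (4.5, 1.5, 210°): r_1=2.8868, r_2=1.9319, r_3=1.0000, r_4=0.5176, r_5=0.5774 — all match ✓
Only this pose fits every beam.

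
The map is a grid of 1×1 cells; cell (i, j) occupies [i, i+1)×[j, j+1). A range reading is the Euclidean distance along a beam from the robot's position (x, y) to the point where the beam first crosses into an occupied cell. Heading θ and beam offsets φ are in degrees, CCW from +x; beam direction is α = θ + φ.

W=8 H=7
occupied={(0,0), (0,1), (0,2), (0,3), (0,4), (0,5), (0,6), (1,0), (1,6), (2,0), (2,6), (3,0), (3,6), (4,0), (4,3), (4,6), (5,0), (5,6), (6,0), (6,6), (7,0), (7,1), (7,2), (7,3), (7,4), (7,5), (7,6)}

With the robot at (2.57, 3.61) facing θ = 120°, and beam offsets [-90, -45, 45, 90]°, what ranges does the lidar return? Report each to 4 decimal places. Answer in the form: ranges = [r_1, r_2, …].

ranges = [4.7800, 2.4743, 1.6254, 1.8129]

beam 1: φ=-90°, α=30°
  d=(0.8660,0.5000)  start (2,3)  tX=0.4965 tY=0.7800  stride 1/|dx|=1.1547 1/|dy|=2.0000
    cross x-line → (3,3), t=0.4965
    cross y-line → (3,4), t=0.7800
    cross x-line → (4,4), t=1.6512
    cross y-line → (4,5), t=2.7800
    cross x-line → (5,5), t=2.8059
    cross x-line → (6,5), t=3.9606
    cross y-line → (6,6), t=4.7800 (wall)
  → r_1 = 4.7800
beam 2: φ=-45°, α=75°
  d=(0.2588,0.9659)  start (2,3)  tX=1.6614 tY=0.4038  stride 1/|dx|=3.8637 1/|dy|=1.0353
    cross y-line → (2,4), t=0.4038
    cross y-line → (2,5), t=1.4390
    cross x-line → (3,5), t=1.6614
    cross y-line → (3,6), t=2.4743 (wall)
  → r_2 = 2.4743
beam 3: φ=45°, α=165°
  d=(-0.9659,0.2588)  start (2,3)  tX=0.5901 tY=1.5068  stride 1/|dx|=1.0353 1/|dy|=3.8637
    cross x-line → (1,3), t=0.5901
    cross y-line → (1,4), t=1.5068
    cross x-line → (0,4), t=1.6254 (wall)
  → r_3 = 1.6254
beam 4: φ=90°, α=210°
  d=(-0.8660,-0.5000)  start (2,3)  tX=0.6582 tY=1.2200  stride 1/|dx|=1.1547 1/|dy|=2.0000
    cross x-line → (1,3), t=0.6582
    cross y-line → (1,2), t=1.2200
    cross x-line → (0,2), t=1.8129 (wall)
  → r_4 = 1.8129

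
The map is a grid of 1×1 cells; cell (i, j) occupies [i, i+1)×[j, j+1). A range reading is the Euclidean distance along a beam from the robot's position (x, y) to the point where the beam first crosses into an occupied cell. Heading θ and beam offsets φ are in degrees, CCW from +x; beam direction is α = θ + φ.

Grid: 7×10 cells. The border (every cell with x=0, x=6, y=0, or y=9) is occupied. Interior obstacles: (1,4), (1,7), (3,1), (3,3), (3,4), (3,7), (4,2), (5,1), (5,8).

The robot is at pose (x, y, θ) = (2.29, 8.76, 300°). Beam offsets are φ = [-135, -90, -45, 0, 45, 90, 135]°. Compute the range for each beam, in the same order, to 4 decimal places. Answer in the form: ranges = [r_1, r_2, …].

beam 1: φ=-135°, α=165°
  d=(-0.9659,0.2588)  start (2,8)  tX=0.3002 tY=0.9273  stride 1/|dx|=1.0353 1/|dy|=3.8637
    cross x-line → (1,8), t=0.3002
    cross y-line → (1,9), t=0.9273 (wall)
  → r_1 = 0.9273
beam 2: φ=-90°, α=210°
  d=(-0.8660,-0.5000)  start (2,8)  tX=0.3349 tY=1.5200  stride 1/|dx|=1.1547 1/|dy|=2.0000
    cross x-line → (1,8), t=0.3349
    cross x-line → (0,8), t=1.4896 (wall)
  → r_2 = 1.4896
beam 3: φ=-45°, α=255°
  d=(-0.2588,-0.9659)  start (2,8)  tX=1.1205 tY=0.7868  stride 1/|dx|=3.8637 1/|dy|=1.0353
    cross y-line → (2,7), t=0.7868
    cross x-line → (1,7), t=1.1205 (wall)
  → r_3 = 1.1205
beam 4: φ=0°, α=300°
  d=(0.5000,-0.8660)  start (2,8)  tX=1.4200 tY=0.8776  stride 1/|dx|=2.0000 1/|dy|=1.1547
    cross y-line → (2,7), t=0.8776
    cross x-line → (3,7), t=1.4200 (wall)
  → r_4 = 1.4200
beam 5: φ=45°, α=345°
  d=(0.9659,-0.2588)  start (2,8)  tX=0.7350 tY=2.9364  stride 1/|dx|=1.0353 1/|dy|=3.8637
    cross x-line → (3,8), t=0.7350
    cross x-line → (4,8), t=1.7703
    cross x-line → (5,8), t=2.8056 (wall)
  → r_5 = 2.8056
beam 6: φ=90°, α=30°
  d=(0.8660,0.5000)  start (2,8)  tX=0.8198 tY=0.4800  stride 1/|dx|=1.1547 1/|dy|=2.0000
    cross y-line → (2,9), t=0.4800 (wall)
  → r_6 = 0.4800
beam 7: φ=135°, α=75°
  d=(0.2588,0.9659)  start (2,8)  tX=2.7432 tY=0.2485  stride 1/|dx|=3.8637 1/|dy|=1.0353
    cross y-line → (2,9), t=0.2485 (wall)
  → r_7 = 0.2485

ranges = [0.9273, 1.4896, 1.1205, 1.4200, 2.8056, 0.4800, 0.2485]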